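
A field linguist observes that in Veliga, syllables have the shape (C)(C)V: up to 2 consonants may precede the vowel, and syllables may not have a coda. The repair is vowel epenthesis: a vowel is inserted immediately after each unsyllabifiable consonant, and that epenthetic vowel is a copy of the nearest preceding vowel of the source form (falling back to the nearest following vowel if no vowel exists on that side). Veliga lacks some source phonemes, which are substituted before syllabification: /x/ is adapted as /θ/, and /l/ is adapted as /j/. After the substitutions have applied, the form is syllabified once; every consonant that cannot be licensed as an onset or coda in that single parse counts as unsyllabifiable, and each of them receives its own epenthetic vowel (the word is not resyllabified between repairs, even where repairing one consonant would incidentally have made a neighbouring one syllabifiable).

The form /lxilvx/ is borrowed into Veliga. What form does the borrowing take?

Substitution: /l/ → /j/, /x/ → /θ/, giving /jθijvθ/.
The consonants /j/, /v/, /θ/ cannot be parsed into a legal (C)(C)V syllable (no codas are permitted; onsets may contain at most 2 consonants).
Each unlicensed consonant becomes the onset of a new syllable: /j/ → /ji/, /v/ → /vi/, /θ/ → /θi/.

jθijiviθi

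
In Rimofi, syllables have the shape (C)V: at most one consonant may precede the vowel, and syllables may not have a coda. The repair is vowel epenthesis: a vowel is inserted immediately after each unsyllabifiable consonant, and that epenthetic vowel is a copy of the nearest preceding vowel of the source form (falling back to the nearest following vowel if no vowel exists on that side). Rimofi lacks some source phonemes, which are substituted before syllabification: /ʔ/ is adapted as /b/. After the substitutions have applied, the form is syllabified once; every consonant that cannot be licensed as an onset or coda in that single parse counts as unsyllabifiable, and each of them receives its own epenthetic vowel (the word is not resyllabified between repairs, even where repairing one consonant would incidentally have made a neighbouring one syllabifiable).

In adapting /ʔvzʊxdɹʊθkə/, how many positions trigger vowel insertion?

After substitution the input is /bvzʊxdɹʊθkə/.
The unsyllabifiable consonants are /b/, /v/, /x/, /d/, /θ/; each receives one epenthetic vowel.

5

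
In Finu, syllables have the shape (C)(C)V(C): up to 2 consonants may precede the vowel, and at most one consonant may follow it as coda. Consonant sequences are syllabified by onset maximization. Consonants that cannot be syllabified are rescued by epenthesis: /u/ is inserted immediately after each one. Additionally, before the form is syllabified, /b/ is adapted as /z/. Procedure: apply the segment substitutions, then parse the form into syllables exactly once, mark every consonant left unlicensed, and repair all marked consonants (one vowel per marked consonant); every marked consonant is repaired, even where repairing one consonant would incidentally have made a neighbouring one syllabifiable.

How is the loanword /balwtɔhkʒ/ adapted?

Substitution: /b/ → /z/, giving /zalwtɔhkʒ/.
The consonants /k/, /ʒ/ cannot be parsed into a legal (C)(C)V(C) syllable (at most one coda consonant is licensed; onsets may contain at most 2 consonants).
Inserting the epenthetic vowel yields /k/ → /ku/, /ʒ/ → /ʒu/.

zalwtɔhkuʒu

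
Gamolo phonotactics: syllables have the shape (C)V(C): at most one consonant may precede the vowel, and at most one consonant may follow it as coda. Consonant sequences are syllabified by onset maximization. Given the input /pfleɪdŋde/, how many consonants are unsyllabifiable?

Under (C)V(C), the unsyllabifiable consonants are /p/, /f/, /ŋ/ (at most one coda consonant is licensed; onsets are limited to one consonant).

3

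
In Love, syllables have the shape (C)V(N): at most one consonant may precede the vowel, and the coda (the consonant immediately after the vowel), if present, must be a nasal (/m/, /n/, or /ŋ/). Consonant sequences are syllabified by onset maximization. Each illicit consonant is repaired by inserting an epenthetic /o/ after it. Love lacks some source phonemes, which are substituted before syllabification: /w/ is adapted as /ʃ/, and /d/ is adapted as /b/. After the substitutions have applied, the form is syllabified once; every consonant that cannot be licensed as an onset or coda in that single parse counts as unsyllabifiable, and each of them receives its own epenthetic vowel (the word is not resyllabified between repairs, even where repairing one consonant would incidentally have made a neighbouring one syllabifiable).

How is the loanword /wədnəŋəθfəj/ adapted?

Substitution: /w/ → /ʃ/, /d/ → /b/, giving /ʃəbnəŋəθfəj/.
The consonants /b/, /θ/, /j/ cannot be parsed into a legal (C)V(N) syllable (only a nasal (/m/, /n/, or /ŋ/) is licensed in coda position; onsets are limited to one consonant).
Each unlicensed consonant becomes the onset of a new syllable: /b/ → /bo/, /θ/ → /θo/, /j/ → /jo/.

ʃəbonəŋəθofəjo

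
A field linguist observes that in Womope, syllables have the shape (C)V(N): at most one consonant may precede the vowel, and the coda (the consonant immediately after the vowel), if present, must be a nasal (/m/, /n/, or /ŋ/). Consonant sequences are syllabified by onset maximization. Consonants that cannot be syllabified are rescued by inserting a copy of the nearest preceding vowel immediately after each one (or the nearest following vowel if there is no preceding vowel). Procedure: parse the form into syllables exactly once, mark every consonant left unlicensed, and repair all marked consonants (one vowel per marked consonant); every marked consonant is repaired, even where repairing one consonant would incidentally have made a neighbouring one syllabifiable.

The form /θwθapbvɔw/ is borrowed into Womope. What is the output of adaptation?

θawaθapabavɔwɔ

The consonants /θ/, /w/, /p/, /b/, /w/ cannot be parsed into a legal (C)V(N) syllable (only a nasal (/m/, /n/, or /ŋ/) is licensed in coda position; onsets are limited to one consonant).
Inserting the epenthetic vowel yields /θ/ → /θa/, /w/ → /wa/, /p/ → /pa/, /b/ → /ba/, /w/ → /wɔ/.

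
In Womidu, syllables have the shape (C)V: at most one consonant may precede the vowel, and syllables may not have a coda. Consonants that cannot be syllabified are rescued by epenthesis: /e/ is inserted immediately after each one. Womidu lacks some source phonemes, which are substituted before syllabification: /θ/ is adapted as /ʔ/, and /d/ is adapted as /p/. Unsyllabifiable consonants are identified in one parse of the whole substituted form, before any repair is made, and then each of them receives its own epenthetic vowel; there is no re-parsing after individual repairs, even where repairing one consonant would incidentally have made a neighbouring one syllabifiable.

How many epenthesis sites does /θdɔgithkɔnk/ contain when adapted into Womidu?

After substitution the input is /ʔpɔgithkɔnk/.
The unsyllabifiable consonants are /ʔ/, /t/, /h/, /n/, /k/; each receives one epenthetic vowel.

5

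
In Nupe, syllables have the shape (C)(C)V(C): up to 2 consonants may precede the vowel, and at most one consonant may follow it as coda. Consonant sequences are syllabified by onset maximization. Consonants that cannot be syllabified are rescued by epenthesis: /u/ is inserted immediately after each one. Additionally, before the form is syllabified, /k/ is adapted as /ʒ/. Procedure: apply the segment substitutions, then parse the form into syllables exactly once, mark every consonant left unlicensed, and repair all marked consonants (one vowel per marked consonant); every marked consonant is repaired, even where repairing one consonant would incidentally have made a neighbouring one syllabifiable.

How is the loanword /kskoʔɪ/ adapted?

ʒusʒoʔɪ

Substitution: /k/ → /ʒ/, giving /ʒsʒoʔɪ/.
Syllabifying with onset maximization leaves /ʒ/ stranded (at most one coda consonant is licensed; onsets may contain at most 2 consonants).
Epenthesis after each stranded consonant: /ʒ/ → /ʒu/.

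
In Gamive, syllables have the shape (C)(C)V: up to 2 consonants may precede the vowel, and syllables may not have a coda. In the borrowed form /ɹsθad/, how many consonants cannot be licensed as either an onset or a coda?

2

The consonants /ɹ/, /d/ cannot be parsed into a legal (C)(C)V syllable (no codas are permitted; onsets may contain at most 2 consonants).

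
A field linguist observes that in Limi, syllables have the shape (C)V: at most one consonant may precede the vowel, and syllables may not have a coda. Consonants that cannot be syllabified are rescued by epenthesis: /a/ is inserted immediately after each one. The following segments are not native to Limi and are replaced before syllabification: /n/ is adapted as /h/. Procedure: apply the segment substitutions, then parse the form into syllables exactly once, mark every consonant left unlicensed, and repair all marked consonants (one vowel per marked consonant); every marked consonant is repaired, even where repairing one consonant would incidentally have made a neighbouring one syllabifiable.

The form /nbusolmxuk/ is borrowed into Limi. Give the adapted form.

Substitution: /n/ → /h/, giving /hbusolmxuk/.
Under (C)V, the unsyllabifiable consonants are /h/, /l/, /m/, /k/ (no codas are permitted; onsets are limited to one consonant).
Epenthesis after each stranded consonant: /h/ → /ha/, /l/ → /la/, /m/ → /ma/, /k/ → /ka/.

habusolamaxuka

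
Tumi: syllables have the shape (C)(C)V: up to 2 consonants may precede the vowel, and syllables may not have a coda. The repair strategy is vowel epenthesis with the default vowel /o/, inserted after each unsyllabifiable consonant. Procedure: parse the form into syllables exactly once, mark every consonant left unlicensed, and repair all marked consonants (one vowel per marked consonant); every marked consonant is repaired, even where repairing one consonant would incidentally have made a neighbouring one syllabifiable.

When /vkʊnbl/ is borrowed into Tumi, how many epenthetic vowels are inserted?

3

The unsyllabifiable consonants are /n/, /b/, /l/; each receives one epenthetic vowel.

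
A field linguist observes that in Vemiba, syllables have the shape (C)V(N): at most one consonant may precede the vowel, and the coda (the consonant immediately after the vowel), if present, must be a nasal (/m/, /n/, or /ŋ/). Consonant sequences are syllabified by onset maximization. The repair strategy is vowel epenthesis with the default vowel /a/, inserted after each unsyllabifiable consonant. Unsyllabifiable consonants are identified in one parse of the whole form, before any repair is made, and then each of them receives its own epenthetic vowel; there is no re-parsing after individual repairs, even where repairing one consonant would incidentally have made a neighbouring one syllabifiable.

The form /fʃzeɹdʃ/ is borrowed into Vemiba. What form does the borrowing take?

The consonants /f/, /ʃ/, /ɹ/, /d/, /ʃ/ cannot be parsed into a legal (C)V(N) syllable (only a nasal (/m/, /n/, or /ŋ/) is licensed in coda position; onsets are limited to one consonant).
Each unlicensed consonant becomes the onset of a new syllable: /f/ → /fa/, /ʃ/ → /ʃa/, /ɹ/ → /ɹa/, /d/ → /da/, /ʃ/ → /ʃa/.

faʃazeɹadaʃa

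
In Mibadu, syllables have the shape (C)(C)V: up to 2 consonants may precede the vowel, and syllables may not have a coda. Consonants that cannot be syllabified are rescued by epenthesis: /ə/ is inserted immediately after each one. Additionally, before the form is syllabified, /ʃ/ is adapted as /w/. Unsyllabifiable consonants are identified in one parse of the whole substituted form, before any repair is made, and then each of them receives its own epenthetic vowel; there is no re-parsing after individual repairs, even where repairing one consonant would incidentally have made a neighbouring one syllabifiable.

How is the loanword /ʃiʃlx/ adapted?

wiwələxə

Substitution: /ʃ/ → /w/, giving /wiwlx/.
Under (C)(C)V, the unsyllabifiable consonants are /w/, /l/, /x/ (no codas are permitted; onsets may contain at most 2 consonants).
Epenthesis after each stranded consonant: /w/ → /wə/, /l/ → /lə/, /x/ → /xə/.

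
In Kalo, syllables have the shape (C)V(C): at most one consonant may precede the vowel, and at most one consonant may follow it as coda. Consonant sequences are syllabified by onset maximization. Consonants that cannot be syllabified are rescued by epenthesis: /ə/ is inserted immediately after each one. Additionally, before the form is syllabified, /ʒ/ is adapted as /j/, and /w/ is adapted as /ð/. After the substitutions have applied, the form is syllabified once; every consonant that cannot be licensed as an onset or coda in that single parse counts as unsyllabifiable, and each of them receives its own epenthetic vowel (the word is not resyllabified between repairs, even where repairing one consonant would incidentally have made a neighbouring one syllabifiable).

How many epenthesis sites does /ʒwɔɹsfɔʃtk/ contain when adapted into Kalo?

4

After substitution the input is /jðɔɹsfɔʃtk/.
The unsyllabifiable consonants are /j/, /s/, /t/, /k/; each receives one epenthetic vowel.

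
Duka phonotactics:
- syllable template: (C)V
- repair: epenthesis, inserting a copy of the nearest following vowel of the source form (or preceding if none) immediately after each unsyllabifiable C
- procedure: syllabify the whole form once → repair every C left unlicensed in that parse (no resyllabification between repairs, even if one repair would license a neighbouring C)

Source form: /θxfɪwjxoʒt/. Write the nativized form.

Under (C)V, the unsyllabifiable consonants are /θ/, /x/, /w/, /j/, /ʒ/, /t/ (no codas are permitted; onsets are limited to one consonant).
Inserting the epenthetic vowel yields /θ/ → /θɪ/, /x/ → /xɪ/, /w/ → /wo/, /j/ → /jo/, /ʒ/ → /ʒo/, /t/ → /to/.

θɪxɪfɪwojoxoʒoto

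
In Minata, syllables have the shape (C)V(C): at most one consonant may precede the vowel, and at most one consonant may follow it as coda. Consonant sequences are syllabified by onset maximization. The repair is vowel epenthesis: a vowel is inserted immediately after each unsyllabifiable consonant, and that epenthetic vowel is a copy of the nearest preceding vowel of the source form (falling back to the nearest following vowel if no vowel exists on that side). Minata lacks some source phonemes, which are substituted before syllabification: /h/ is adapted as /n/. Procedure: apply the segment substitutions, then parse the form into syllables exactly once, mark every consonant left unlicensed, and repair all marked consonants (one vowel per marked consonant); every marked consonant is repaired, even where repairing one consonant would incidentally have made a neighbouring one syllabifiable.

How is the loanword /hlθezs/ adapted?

Substitution: /h/ → /n/, giving /nlθezs/.
Under (C)V(C), the unsyllabifiable consonants are /n/, /l/, /s/ (at most one coda consonant is licensed; onsets are limited to one consonant).
Inserting the epenthetic vowel yields /n/ → /ne/, /l/ → /le/, /s/ → /se/.

neleθezse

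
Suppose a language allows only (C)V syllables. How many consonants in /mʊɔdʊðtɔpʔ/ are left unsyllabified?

The consonants /ð/, /p/, /ʔ/ cannot be parsed into a legal (C)V syllable (no codas are permitted; onsets are limited to one consonant).

3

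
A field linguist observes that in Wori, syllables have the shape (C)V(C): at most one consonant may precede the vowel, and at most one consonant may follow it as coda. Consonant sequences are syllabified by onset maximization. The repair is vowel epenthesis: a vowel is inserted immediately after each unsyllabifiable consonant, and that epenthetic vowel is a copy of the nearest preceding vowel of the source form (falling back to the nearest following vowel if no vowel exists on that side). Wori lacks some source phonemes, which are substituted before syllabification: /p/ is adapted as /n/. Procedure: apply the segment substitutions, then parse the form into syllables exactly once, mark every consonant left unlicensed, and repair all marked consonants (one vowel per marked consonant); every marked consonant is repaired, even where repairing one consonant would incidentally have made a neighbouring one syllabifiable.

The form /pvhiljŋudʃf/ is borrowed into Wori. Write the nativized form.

Substitution: /p/ → /n/, giving /nvhiljŋudʃf/.
Under (C)V(C), the unsyllabifiable consonants are /n/, /v/, /j/, /ʃ/, /f/ (at most one coda consonant is licensed; onsets are limited to one consonant).
Epenthesis after each stranded consonant: /n/ → /ni/, /v/ → /vi/, /j/ → /ji/, /ʃ/ → /ʃu/, /f/ → /fu/.

nivihiljiŋudʃufu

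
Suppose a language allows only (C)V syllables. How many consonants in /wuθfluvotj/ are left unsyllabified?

4

Syllabifying with onset maximization leaves /θ/, /f/, /t/, /j/ stranded (no codas are permitted; onsets are limited to one consonant).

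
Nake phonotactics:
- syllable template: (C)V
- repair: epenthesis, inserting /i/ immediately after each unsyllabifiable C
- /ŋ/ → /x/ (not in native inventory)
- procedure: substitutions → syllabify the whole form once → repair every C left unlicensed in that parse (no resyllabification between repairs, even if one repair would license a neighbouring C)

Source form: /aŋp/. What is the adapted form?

Substitution: /ŋ/ → /x/, giving /axp/.
The consonants /x/, /p/ cannot be parsed into a legal (C)V syllable (no codas are permitted; onsets are limited to one consonant).
Epenthesis after each stranded consonant: /x/ → /xi/, /p/ → /pi/.

axipi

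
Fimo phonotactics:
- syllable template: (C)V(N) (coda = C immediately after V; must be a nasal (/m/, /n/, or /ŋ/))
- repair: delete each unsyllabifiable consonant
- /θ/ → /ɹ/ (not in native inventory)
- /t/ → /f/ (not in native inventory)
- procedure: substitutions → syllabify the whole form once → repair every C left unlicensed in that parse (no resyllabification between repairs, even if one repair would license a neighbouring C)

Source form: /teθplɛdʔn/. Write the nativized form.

felɛ

Substitution: /t/ → /f/, /θ/ → /ɹ/, giving /feɹplɛdʔn/.
Syllabifying with onset maximization leaves /ɹ/, /p/, /d/, /ʔ/, /n/ stranded (only a nasal (/m/, /n/, or /ŋ/) is licensed in coda position; onsets are limited to one consonant).
Deleting the stranded consonants removes /ɹ/, /p/, /d/, /ʔ/, /n/.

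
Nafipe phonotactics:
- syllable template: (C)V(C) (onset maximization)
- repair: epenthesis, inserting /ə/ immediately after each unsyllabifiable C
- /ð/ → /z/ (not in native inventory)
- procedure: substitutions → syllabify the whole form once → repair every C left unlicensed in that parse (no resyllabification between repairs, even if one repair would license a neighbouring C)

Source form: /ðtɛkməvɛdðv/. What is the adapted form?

Substitution: /ð/ → /z/, giving /ztɛkməvɛdzv/.
The consonants /z/, /z/, /v/ cannot be parsed into a legal (C)V(C) syllable (at most one coda consonant is licensed; onsets are limited to one consonant).
Inserting the epenthetic vowel yields /z/ → /zə/, /z/ → /zə/, /v/ → /və/.

zətɛkməvɛdzəvə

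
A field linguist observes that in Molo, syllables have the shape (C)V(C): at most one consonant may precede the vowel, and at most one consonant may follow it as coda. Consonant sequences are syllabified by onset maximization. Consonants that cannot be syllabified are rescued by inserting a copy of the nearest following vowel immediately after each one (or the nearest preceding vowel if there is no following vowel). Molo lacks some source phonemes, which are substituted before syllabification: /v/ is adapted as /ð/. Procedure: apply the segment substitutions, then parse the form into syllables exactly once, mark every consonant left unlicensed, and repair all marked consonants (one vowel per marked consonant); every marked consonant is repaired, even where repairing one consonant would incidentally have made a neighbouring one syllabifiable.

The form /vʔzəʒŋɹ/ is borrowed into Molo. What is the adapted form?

ðəʔəzəʒŋəɹə

Substitution: /v/ → /ð/, giving /ðʔzəʒŋɹ/.
Syllabifying with onset maximization leaves /ð/, /ʔ/, /ŋ/, /ɹ/ stranded (at most one coda consonant is licensed; onsets are limited to one consonant).
Each unlicensed consonant becomes the onset of a new syllable: /ð/ → /ðə/, /ʔ/ → /ʔə/, /ŋ/ → /ŋə/, /ɹ/ → /ɹə/.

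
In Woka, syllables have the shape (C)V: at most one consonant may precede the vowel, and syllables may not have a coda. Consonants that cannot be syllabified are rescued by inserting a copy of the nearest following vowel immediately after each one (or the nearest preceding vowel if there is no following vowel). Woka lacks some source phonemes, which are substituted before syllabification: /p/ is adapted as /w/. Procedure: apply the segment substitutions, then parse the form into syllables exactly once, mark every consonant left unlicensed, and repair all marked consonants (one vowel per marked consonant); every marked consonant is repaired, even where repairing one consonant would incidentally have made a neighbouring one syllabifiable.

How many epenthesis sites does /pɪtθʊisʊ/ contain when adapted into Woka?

After substitution the input is /wɪtθʊisʊ/.
The unsyllabifiable consonants are /t/; each receives one epenthetic vowel.

1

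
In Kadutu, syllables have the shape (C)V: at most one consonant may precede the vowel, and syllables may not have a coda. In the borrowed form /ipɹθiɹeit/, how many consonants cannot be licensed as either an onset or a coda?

3

Syllabifying with onset maximization leaves /p/, /ɹ/, /t/ stranded (no codas are permitted; onsets are limited to one consonant).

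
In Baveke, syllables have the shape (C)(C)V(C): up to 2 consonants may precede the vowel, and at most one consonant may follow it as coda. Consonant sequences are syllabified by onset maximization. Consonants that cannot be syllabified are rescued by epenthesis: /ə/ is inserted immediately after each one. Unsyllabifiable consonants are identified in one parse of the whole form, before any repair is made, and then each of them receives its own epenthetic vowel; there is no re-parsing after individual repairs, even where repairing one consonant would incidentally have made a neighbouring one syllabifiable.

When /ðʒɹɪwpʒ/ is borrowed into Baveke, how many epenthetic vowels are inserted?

3

The unsyllabifiable consonants are /ð/, /p/, /ʒ/; each receives one epenthetic vowel.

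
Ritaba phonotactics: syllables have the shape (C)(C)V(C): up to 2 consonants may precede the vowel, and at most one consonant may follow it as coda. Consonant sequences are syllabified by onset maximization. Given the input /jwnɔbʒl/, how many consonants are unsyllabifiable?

3

Under (C)(C)V(C), the unsyllabifiable consonants are /j/, /ʒ/, /l/ (at most one coda consonant is licensed; onsets may contain at most 2 consonants).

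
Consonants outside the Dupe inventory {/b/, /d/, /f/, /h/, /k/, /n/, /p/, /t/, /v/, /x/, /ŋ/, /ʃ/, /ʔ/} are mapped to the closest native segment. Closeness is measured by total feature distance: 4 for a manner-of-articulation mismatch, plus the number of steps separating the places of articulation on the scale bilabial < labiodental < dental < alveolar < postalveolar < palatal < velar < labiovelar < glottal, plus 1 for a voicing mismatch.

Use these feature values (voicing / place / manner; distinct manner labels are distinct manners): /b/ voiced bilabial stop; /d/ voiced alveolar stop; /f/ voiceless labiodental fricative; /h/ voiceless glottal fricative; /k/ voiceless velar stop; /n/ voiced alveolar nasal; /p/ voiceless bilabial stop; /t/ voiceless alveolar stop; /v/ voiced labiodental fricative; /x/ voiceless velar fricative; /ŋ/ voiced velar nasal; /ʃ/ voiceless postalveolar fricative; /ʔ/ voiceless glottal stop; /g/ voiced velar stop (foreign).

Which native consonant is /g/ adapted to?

/k/ is closest: same manner (stop), place distance 0 (velar→velar), voicing differs (+1); total 1. Next closest is /d/ at distance 3.

k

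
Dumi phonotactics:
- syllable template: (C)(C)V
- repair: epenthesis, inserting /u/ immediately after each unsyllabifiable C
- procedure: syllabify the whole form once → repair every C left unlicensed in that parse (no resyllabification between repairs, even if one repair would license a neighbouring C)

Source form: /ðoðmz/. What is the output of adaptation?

Syllabifying with onset maximization leaves /ð/, /m/, /z/ stranded (no codas are permitted; onsets may contain at most 2 consonants).
Each unlicensed consonant becomes the onset of a new syllable: /ð/ → /ðu/, /m/ → /mu/, /z/ → /zu/.

ðoðumuzu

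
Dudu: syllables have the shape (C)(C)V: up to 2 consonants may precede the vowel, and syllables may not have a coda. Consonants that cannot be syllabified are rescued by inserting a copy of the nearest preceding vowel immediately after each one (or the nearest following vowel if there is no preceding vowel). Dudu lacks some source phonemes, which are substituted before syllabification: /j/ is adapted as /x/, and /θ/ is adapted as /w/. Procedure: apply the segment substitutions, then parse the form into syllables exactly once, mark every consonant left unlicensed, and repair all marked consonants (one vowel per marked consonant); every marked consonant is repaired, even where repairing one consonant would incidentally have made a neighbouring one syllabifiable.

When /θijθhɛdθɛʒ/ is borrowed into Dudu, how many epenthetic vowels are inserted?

After substitution the input is /wixwhɛdwɛʒ/.
The unsyllabifiable consonants are /x/, /ʒ/; each receives one epenthetic vowel.

2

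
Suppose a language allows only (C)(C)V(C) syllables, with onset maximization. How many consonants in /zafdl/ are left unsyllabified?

2

Syllabifying with onset maximization leaves /d/, /l/ stranded (at most one coda consonant is licensed; onsets may contain at most 2 consonants).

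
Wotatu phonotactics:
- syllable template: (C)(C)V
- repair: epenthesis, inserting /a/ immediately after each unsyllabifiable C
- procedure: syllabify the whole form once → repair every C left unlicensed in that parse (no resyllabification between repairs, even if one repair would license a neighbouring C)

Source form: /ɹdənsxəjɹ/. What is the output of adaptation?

ɹdənasxəjaɹa

Syllabifying with onset maximization leaves /n/, /j/, /ɹ/ stranded (no codas are permitted; onsets may contain at most 2 consonants).
Inserting the epenthetic vowel yields /n/ → /na/, /j/ → /ja/, /ɹ/ → /ɹa/.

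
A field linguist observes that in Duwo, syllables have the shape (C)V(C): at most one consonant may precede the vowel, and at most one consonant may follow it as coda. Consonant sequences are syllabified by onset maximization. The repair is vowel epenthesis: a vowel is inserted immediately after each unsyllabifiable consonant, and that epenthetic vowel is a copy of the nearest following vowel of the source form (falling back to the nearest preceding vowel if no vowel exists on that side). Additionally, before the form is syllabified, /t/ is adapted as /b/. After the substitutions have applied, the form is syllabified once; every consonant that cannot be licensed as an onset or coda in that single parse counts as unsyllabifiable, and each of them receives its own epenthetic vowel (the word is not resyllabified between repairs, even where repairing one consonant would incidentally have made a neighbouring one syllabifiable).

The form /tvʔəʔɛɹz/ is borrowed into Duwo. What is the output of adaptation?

Substitution: /t/ → /b/, giving /bvʔəʔɛɹz/.
The consonants /b/, /v/, /z/ cannot be parsed into a legal (C)V(C) syllable (at most one coda consonant is licensed; onsets are limited to one consonant).
Epenthesis after each stranded consonant: /b/ → /bə/, /v/ → /və/, /z/ → /zɛ/.

bəvəʔəʔɛɹzɛ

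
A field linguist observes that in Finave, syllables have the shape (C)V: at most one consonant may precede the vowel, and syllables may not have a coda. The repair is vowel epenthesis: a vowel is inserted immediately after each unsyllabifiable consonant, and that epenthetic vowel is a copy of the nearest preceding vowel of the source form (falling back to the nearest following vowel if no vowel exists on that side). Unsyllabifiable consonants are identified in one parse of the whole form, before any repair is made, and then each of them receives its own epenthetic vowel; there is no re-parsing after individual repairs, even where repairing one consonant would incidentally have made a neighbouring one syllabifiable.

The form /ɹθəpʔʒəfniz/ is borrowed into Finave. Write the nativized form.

Under (C)V, the unsyllabifiable consonants are /ɹ/, /p/, /ʔ/, /f/, /z/ (no codas are permitted; onsets are limited to one consonant).
Epenthesis after each stranded consonant: /ɹ/ → /ɹə/, /p/ → /pə/, /ʔ/ → /ʔə/, /f/ → /fə/, /z/ → /zi/.

ɹəθəpəʔəʒəfənizi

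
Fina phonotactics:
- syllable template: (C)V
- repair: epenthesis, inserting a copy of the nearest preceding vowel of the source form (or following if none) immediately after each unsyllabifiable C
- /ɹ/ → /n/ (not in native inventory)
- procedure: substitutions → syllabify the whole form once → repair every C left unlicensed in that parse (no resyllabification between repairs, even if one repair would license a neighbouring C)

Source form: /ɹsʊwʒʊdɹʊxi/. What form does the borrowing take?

nʊsʊwʊʒʊdʊnʊxi

Substitution: /ɹ/ → /n/, giving /nsʊwʒʊdnʊxi/.
The consonants /n/, /w/, /d/ cannot be parsed into a legal (C)V syllable (no codas are permitted; onsets are limited to one consonant).
Each unlicensed consonant becomes the onset of a new syllable: /n/ → /nʊ/, /w/ → /wʊ/, /d/ → /dʊ/.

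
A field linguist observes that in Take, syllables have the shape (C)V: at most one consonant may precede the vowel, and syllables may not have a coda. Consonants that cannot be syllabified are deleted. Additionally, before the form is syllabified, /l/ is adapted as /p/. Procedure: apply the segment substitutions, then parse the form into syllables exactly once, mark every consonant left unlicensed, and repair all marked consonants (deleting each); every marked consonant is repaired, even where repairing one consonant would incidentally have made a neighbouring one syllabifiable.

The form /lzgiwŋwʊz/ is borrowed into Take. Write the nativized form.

giwʊ

Substitution: /l/ → /p/, giving /pzgiwŋwʊz/.
Under (C)V, the unsyllabifiable consonants are /p/, /z/, /w/, /ŋ/, /z/ (no codas are permitted; onsets are limited to one consonant).
Each unlicensed consonant is deleted: /p/, /z/, /w/, /ŋ/, /z/.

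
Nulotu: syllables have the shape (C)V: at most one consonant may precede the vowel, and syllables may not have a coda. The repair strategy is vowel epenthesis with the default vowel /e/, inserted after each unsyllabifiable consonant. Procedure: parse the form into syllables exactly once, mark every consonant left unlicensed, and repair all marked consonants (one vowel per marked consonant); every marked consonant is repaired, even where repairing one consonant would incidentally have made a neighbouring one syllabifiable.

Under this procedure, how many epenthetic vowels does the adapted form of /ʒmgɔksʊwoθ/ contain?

4

The unsyllabifiable consonants are /ʒ/, /m/, /k/, /θ/; each receives one epenthetic vowel.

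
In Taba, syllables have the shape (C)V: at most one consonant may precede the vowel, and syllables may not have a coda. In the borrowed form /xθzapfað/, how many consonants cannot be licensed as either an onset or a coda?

The consonants /x/, /θ/, /p/, /ð/ cannot be parsed into a legal (C)V syllable (no codas are permitted; onsets are limited to one consonant).

4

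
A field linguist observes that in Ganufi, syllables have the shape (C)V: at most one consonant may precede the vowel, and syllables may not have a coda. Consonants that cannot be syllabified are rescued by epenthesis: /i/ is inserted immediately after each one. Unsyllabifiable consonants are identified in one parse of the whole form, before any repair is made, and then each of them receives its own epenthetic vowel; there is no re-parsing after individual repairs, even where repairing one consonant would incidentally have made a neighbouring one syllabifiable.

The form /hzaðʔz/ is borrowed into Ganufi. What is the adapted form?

Under (C)V, the unsyllabifiable consonants are /h/, /ð/, /ʔ/, /z/ (no codas are permitted; onsets are limited to one consonant).
Epenthesis after each stranded consonant: /h/ → /hi/, /ð/ → /ði/, /ʔ/ → /ʔi/, /z/ → /zi/.

hizaðiʔizi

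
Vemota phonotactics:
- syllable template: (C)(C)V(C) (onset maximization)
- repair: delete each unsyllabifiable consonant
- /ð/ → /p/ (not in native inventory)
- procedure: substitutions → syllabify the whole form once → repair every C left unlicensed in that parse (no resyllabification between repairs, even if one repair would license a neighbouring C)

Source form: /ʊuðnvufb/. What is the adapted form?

Substitution: /ð/ → /p/, giving /ʊupnvufb/.
The consonants /b/ cannot be parsed into a legal (C)(C)V(C) syllable (at most one coda consonant is licensed; onsets may contain at most 2 consonants).
Deleting the stranded consonants removes /b/.

ʊupnvuf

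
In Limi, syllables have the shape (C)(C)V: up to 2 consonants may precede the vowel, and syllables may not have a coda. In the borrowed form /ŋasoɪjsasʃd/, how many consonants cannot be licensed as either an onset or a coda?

3

The consonants /s/, /ʃ/, /d/ cannot be parsed into a legal (C)(C)V syllable (no codas are permitted; onsets may contain at most 2 consonants).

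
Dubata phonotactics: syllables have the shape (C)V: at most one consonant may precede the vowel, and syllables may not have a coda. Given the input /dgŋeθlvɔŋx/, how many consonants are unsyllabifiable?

Syllabifying with onset maximization leaves /d/, /g/, /θ/, /l/, /ŋ/, /x/ stranded (no codas are permitted; onsets are limited to one consonant).

6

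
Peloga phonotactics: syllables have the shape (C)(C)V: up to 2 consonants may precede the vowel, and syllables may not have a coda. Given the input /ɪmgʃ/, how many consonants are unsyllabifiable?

Syllabifying with onset maximization leaves /m/, /g/, /ʃ/ stranded (no codas are permitted; onsets may contain at most 2 consonants).

3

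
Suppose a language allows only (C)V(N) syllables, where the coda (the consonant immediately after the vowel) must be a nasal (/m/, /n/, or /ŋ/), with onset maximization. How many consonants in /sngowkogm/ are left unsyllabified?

5

Syllabifying with onset maximization leaves /s/, /n/, /w/, /g/, /m/ stranded (only a nasal (/m/, /n/, or /ŋ/) is licensed in coda position; onsets are limited to one consonant).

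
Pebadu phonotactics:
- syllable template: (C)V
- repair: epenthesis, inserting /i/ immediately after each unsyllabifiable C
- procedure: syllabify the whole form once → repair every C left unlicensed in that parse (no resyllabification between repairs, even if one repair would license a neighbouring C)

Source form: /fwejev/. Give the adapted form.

fiwejevi

The consonants /f/, /v/ cannot be parsed into a legal (C)V syllable (no codas are permitted; onsets are limited to one consonant).
Epenthesis after each stranded consonant: /f/ → /fi/, /v/ → /vi/.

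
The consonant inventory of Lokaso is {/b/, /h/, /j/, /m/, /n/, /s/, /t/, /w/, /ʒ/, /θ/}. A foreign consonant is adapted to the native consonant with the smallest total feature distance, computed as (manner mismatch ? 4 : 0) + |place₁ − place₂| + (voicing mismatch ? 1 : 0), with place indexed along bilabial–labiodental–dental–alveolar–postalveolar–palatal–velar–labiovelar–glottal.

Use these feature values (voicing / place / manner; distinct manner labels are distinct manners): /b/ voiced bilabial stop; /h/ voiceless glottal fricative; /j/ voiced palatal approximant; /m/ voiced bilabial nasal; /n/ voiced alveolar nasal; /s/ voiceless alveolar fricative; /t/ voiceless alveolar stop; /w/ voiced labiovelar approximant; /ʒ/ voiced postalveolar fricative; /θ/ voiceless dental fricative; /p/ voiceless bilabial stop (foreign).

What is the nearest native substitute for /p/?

b

/b/ is closest: same manner (stop), place distance 0 (bilabial→bilabial), voicing differs (+1); total 1. Next closest is /t/ at distance 3.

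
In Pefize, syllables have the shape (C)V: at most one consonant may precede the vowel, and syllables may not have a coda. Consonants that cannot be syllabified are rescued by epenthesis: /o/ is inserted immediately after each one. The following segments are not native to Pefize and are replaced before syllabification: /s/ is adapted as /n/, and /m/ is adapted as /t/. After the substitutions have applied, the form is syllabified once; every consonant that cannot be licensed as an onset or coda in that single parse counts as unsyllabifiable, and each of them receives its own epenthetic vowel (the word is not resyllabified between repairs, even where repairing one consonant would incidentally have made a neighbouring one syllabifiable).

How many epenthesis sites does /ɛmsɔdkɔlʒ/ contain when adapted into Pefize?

4

After substitution the input is /ɛtnɔdkɔlʒ/.
The unsyllabifiable consonants are /t/, /d/, /l/, /ʒ/; each receives one epenthetic vowel.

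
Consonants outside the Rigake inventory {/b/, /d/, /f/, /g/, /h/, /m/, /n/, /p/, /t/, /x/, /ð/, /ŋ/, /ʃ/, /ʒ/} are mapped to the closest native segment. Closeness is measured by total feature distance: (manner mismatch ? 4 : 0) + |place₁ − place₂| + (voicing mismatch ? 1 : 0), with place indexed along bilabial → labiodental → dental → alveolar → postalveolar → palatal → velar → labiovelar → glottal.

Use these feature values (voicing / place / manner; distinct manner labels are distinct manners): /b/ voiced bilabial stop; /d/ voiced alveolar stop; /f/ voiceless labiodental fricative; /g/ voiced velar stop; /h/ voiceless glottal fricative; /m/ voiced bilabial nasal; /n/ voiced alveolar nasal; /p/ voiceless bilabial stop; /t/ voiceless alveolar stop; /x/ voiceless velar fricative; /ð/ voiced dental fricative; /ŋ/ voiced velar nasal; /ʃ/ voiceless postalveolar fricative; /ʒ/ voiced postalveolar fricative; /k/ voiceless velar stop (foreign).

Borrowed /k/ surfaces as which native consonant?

/g/ is closest: same manner (stop), place distance 0 (velar→velar), voicing differs (+1); total 1. Next closest is /t/ at distance 3.

g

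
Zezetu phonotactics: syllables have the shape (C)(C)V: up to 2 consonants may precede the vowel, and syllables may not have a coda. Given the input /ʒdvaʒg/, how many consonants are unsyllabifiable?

3

Syllabifying with onset maximization leaves /ʒ/, /ʒ/, /g/ stranded (no codas are permitted; onsets may contain at most 2 consonants).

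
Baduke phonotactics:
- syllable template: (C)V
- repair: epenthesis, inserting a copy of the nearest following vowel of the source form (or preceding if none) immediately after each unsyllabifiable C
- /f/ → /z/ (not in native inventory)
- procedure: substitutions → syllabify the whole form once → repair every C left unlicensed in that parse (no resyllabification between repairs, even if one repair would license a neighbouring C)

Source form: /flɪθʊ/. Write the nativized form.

zɪlɪθʊ

Substitution: /f/ → /z/, giving /zlɪθʊ/.
Under (C)V, the unsyllabifiable consonants are /z/ (no codas are permitted; onsets are limited to one consonant).
Each unlicensed consonant becomes the onset of a new syllable: /z/ → /zɪ/.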